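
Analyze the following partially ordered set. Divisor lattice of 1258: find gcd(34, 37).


In a divisor lattice, meet = gcd (greatest common divisor).
By Euclidean algorithm or factoring: gcd(34,37) = 1


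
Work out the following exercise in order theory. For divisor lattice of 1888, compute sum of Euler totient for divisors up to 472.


Divisors of 1888 up to 472: [1, 2, 4, 8, 16, 32, 59, 118, 236, 472]
phi values: [1, 1, 2, 4, 8, 16, 58, 58, 116, 232]
Sum = 496


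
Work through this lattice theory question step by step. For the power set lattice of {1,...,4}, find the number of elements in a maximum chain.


A chain is a totally ordered subset; we count the number of elements in a maximum chain.
Compute, for each element x, the size of the longest chain ending at x:
  {}: 1
  {1}: 2
  {2}: 2
  {3}: 2
  {4}: 2
  {1,2}: 3
  ...
A maximum chain: {} < {1} < {1,2} < {1,2,3} < {1,2,3,4}
Number of elements in the longest chain: 5


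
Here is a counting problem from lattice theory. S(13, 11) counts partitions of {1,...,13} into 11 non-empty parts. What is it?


S(n,k) = k*S(n-1,k) + S(n-1,k-1).
S(12,11) = 66, S(12,10) = 1705
S(13,11) = 11*66 + 1705 = 726 + 1705
S(13,11) = 2431


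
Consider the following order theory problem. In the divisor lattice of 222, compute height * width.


Height = length of longest chain minus 1; width = size of largest antichain.
A maximum chain: 1 | 37 | 111 | 222  (height 3).
A maximum antichain: {2, 3, 37}  (width 3).
Product = 3 * 3 = 9


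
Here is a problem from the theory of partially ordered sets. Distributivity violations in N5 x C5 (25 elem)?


Distributive law: a ^ (b v c) = (a ^ b) v (a ^ c).
Check all 25^3 = 15625 ordered triples (a,b,c).
  e.g. a=(b,0), b=(a,0), c=(c,0): lhs=(b,0) != rhs=(a,0)
  e.g. a=(b,0), b=(a,0), c=(c,1): lhs=(b,0) != rhs=(a,0)
Total violating triples: 250


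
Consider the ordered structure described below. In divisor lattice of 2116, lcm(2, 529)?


Join=lcm.
gcd(2,529)=1
lcm=1058


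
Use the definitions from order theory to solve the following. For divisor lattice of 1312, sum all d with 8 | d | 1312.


Interval [8,1312] in divisors of 1312: [8, 16, 32, 328, 656, 1312]
Sum = 2352


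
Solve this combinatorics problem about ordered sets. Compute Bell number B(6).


B(n) = number of set partitions of an n-element set.
B(n) satisfies the recurrence: B(n+1) = sum_k C(n,k)*B(k).
B(6) = 203


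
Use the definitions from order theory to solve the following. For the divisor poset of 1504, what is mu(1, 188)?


In a divisor lattice, mu(a,b) = mu(b/a) where mu is the classical Mobius function.
b/a = 188/1 = 188
Prime factorization of 188: primes [2, 47]
188 is not squarefree, so mu(188) = 0


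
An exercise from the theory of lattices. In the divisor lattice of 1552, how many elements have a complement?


An element a is complemented if some b has a meet b = bottom, a join b = top.
a is complemented iff gcd(a, n/a)=1, i.e. a is a unitary divisor of 1552.
Complemented elements: 1, 16, 97, 1552
Count: 4


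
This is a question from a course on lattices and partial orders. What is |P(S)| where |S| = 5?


Power set = 2^n.
2^5 = 32


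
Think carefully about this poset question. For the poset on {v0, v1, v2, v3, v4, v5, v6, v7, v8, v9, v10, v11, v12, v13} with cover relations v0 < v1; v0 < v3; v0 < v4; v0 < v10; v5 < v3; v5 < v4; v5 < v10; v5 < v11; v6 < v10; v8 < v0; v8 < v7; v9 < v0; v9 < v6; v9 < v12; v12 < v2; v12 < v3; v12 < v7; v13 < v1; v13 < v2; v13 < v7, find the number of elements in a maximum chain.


A chain is a totally ordered subset; we count the number of elements in a maximum chain.
Compute, for each element x, the size of the longest chain ending at x:
  v5: 1
  v8: 1
  v9: 1
  v13: 1
  v6: 2
  v11: 2
  ...
A maximum chain: v8 < v0 < v1
Number of elements in the longest chain: 3


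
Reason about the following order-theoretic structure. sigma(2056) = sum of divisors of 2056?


sigma(n) = sum of divisors.
Divisors of 2056: [1, 2, 4, 8, 257, 514, 1028, 2056]
Sum = 3870


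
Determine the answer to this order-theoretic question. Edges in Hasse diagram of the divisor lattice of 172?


A cover relation a -< b holds when a < b with no c strictly between.
Cover relations:
  1 -< 2
  1 -< 43
  2 -< 4
  2 -< 86
  4 -< 172
  43 -< 86
  86 -< 172
Total: 7


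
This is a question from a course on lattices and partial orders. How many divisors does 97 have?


Divisors of 97: [1, 97]
Count: 2


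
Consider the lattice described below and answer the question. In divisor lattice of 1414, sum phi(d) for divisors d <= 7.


Divisors of 1414 up to 7: [1, 2, 7]
phi values: [1, 1, 6]
Sum = 8


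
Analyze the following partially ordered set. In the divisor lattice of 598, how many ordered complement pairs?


Complement pair (a,b): a meet b = bottom, a join b = top.
Here: gcd(a,b)=1 and lcm(a,b)=598, i.e. a*b=598 with a,b coprime.
Pairs found: (1,598), (2,299), (13,46), (23,26), ... (4 more)
Total ordered pairs: 8


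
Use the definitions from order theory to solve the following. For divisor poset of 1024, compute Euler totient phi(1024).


phi(n) = n * prod_{p|n} (1 - 1/p).
Prime divisors of 1024: [2]
phi(1024) = 1024 * (1 - 1/2)
phi(1024) = 512


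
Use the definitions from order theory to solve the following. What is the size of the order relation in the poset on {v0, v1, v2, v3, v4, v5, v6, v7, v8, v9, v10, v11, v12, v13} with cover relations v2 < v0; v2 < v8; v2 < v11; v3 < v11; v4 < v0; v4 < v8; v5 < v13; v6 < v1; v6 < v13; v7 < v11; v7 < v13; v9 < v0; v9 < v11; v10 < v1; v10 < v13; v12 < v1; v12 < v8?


The order relation is {(a,b) : a <= b}, reflexive so it includes (a,a).
Examples: (v0,v0), (v1,v1), (v10,v1), (v10,v10), (v10,v13), ...
Total ordered pairs: 31


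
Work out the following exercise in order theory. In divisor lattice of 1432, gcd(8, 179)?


Meet=gcd.
gcd(8,179)=1


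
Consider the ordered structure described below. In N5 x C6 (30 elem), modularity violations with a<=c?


Modular law: if a <= c then a v (b ^ c) = (a v b) ^ c.
Check all triples (a,b,c) with a <= c among 30 elements.
  e.g. a=(a,0), b=(c,0), c=(b,0): lhs=(a,0) != rhs=(b,0)
  e.g. a=(a,0), b=(c,1), c=(b,0): lhs=(a,0) != rhs=(b,0)
Total violating triples: 126


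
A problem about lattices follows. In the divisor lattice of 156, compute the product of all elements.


Divisors of 156: [1, 2, 3, 4, 6, 12, 13, 26, 39, 52, 78, 156]
Product = n^(d(n)/2) = 156^(12/2)
Product = 14412774445056


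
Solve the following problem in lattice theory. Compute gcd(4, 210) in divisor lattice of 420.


In a divisor lattice, meet = gcd (greatest common divisor).
By Euclidean algorithm or factoring: gcd(4,210) = 2


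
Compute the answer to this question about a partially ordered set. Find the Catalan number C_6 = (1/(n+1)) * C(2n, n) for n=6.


C(n) = C(2n, n) / (n+1).
C(12, 6) = 924
C(6) = 924 / 7 = 132


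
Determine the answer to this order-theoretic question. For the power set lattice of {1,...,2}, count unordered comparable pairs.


A comparable pair {a,b} has a < b or b < a in the order.
Count unordered pairs where one element is strictly below the other.
Examples: {{},{1}}, {{},{2}}, {{},{1,2}}, {{1},{1,2}}, ...
Total comparable pairs: 5


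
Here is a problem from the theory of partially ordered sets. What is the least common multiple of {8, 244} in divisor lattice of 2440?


In a divisor lattice, join = lcm (least common multiple).
Compute lcm iteratively: start with first element, then lcm(current, next).
Elements: [8, 244]
lcm(8,244) = 488
Final lcm = 488


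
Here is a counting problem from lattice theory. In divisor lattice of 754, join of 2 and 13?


In a divisor lattice, join = lcm (least common multiple).
gcd(2,13) = 1
lcm(2,13) = 2*13/gcd = 26/1 = 26


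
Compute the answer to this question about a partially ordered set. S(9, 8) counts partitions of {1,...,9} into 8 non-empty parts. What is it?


S(n,k) = k*S(n-1,k) + S(n-1,k-1).
S(8,8) = 1, S(8,7) = 28
S(9,8) = 8*1 + 28 = 8 + 28
S(9,8) = 36


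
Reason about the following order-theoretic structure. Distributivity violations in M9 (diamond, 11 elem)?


Distributive law: a ^ (b v c) = (a ^ b) v (a ^ c).
Check all 11^3 = 1331 ordered triples (a,b,c).
  e.g. a=a1, b=a2, c=a3: lhs=a1 != rhs=0
  e.g. a=a1, b=a2, c=a4: lhs=a1 != rhs=0
Total violating triples: 504


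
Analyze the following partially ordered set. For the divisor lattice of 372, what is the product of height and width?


Height = length of longest chain minus 1; width = size of largest antichain.
A maximum chain: 1 | 31 | 93 | 186 | 372  (height 4).
A maximum antichain: {4, 6, 62, 93}  (width 4).
Product = 4 * 4 = 16


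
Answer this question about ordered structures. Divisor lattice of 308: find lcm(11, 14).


In a divisor lattice, join = lcm (least common multiple).
gcd(11,14) = 1
lcm(11,14) = 11*14/gcd = 154/1 = 154


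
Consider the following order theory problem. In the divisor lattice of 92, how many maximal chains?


A maximal chain goes from the minimum element to a maximal element via cover relations.
Counting all min-to-max paths in the cover graph.
Total maximal chains: 3


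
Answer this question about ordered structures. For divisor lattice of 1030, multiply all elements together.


Divisors of 1030: [1, 2, 5, 10, 103, 206, 515, 1030]
Product = n^(d(n)/2) = 1030^(8/2)
Product = 1125508810000


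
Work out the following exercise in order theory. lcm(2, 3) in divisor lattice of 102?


Join=lcm.
gcd(2,3)=1
lcm=6


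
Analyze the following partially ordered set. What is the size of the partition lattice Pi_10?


B(n) = number of set partitions of an n-element set.
B(n) satisfies the recurrence: B(n+1) = sum_k C(n,k)*B(k).
B(10) = 115975


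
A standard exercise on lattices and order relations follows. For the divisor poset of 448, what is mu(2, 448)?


In a divisor lattice, mu(a,b) = mu(b/a) where mu is the classical Mobius function.
b/a = 448/2 = 224
Prime factorization of 224: primes [2, 7]
224 is not squarefree, so mu(224) = 0


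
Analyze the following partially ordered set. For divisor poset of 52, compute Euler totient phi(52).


phi(n) = n * prod_{p|n} (1 - 1/p).
Prime divisors of 52: [2, 13]
phi(52) = 52 * (1 - 1/2) * (1 - 1/13)
phi(52) = 24


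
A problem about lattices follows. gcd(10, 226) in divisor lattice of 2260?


Meet=gcd.
gcd(10,226)=2


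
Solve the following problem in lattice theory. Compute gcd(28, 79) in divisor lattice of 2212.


In a divisor lattice, meet = gcd (greatest common divisor).
By Euclidean algorithm or factoring: gcd(28,79) = 1


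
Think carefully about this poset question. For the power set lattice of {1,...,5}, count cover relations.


A cover relation a -< b holds when a < b with no c strictly between.
Cover relations:
  {} -< {1}
  {} -< {2}
  {} -< {3}
  {} -< {4}
  {} -< {5}
  {1} -< {1,2}
  {1} -< {1,3}
  {1} -< {1,4}
  ...72 more
Total: 80


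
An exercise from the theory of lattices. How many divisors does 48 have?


Divisors of 48: [1, 2, 3, 4, 6, 8, 12, 16, 24, 48]
Count: 10


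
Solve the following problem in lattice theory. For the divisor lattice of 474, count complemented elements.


An element a is complemented if some b has a meet b = bottom, a join b = top.
a is complemented iff gcd(a, n/a)=1, i.e. a is a unitary divisor of 474.
Complemented elements: 1, 2, 3, 6, 79, 158, ... (2 more)
Count: 8


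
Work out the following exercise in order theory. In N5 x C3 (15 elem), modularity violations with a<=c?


Modular law: if a <= c then a v (b ^ c) = (a v b) ^ c.
Check all triples (a,b,c) with a <= c among 15 elements.
  e.g. a=(a,0), b=(c,0), c=(b,0): lhs=(a,0) != rhs=(b,0)
  e.g. a=(a,0), b=(c,1), c=(b,0): lhs=(a,0) != rhs=(b,0)
Total violating triples: 18


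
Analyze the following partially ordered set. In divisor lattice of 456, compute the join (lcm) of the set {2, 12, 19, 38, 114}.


In a divisor lattice, join = lcm (least common multiple).
Compute lcm iteratively: start with first element, then lcm(current, next).
Elements: [2, 12, 19, 38, 114]
lcm(2,12) = 12
lcm(12,19) = 228
lcm(228,38) = 228
lcm(228,114) = 228
Final lcm = 228


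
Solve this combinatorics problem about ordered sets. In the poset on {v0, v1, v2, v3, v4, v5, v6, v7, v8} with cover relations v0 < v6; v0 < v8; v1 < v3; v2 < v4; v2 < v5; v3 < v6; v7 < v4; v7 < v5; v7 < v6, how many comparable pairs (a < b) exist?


A comparable pair {a,b} has a < b or b < a in the order.
Count unordered pairs where one element is strictly below the other.
Examples: {v0,v6}, {v0,v8}, {v1,v3}, {v1,v6}, ...
Total comparable pairs: 10


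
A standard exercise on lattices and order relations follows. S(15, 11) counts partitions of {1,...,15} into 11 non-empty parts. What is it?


S(n,k) = k*S(n-1,k) + S(n-1,k-1).
S(14,11) = 66066, S(14,10) = 752752
S(15,11) = 11*66066 + 752752 = 726726 + 752752
S(15,11) = 1479478


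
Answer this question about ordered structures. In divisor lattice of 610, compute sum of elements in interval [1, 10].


Interval [1,10] in divisors of 610: [1, 2, 5, 10]
Sum = 18


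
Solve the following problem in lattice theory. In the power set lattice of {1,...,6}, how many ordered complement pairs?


Complement pair (a,b): a meet b = bottom, a join b = top.
Here: A intersect B = {} and A union B = {1,...,6}.
Pairs found: ({},{1,2,3,4,5,6}), ({1},{2,3,4,5,6}), ({2},{1,3,4,5,6}), ({3},{1,2,4,5,6}), ... (60 more)
Total ordered pairs: 64


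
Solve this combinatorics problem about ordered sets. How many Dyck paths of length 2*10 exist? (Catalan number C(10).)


C(n) = C(2n, n) / (n+1).
C(20, 10) = 184756
C(10) = 184756 / 11 = 16796


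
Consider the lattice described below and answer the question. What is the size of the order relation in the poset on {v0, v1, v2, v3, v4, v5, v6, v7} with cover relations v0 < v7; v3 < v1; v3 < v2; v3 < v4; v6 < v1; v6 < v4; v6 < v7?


The order relation is {(a,b) : a <= b}, reflexive so it includes (a,a).
Examples: (v0,v0), (v0,v7), (v1,v1), (v2,v2), (v3,v1), ...
Total ordered pairs: 15


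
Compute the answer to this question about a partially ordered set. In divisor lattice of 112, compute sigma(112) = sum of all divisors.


sigma(n) = sum of divisors.
Divisors of 112: [1, 2, 4, 7, 8, 14, 16, 28, 56, 112]
Sum = 248


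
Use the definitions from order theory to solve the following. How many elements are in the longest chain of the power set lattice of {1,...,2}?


A chain is a totally ordered subset; we count the number of elements in a maximum chain.
Compute, for each element x, the size of the longest chain ending at x:
  {}: 1
  {1}: 2
  {2}: 2
  {1,2}: 3
A maximum chain: {} < {1} < {1,2}
Number of elements in the longest chain: 3


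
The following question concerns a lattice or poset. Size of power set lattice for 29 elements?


Power set = 2^n.
2^29 = 536870912


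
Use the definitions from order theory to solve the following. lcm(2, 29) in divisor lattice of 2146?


Join=lcm.
gcd(2,29)=1
lcm=58


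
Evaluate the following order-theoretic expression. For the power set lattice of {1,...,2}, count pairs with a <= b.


The order relation is {(a,b) : a <= b}, reflexive so it includes (a,a).
Examples: ({},{}), ({},{1,2}), ({},{1}), ({},{2}), ({1,2},{1,2}), ...
Total ordered pairs: 9


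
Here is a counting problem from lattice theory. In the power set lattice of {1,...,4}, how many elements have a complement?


An element a is complemented if some b has a meet b = bottom, a join b = top.
every subset A has complement S\A, so all elements are complemented.
Complemented elements: {}, {1}, {2}, {3}, {4}, {1,2}, ... (10 more)
Count: 16


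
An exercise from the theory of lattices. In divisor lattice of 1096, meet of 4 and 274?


In a divisor lattice, meet = gcd (greatest common divisor).
By Euclidean algorithm or factoring: gcd(4,274) = 2


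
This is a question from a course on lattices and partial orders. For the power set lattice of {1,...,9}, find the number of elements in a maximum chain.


A chain is a totally ordered subset; we count the number of elements in a maximum chain.
Compute, for each element x, the size of the longest chain ending at x:
  {}: 1
  {1}: 2
  {2}: 2
  {3}: 2
  {4}: 2
  {5}: 2
  ...
A maximum chain: {} < {1} < {1,2} < {1,2,3} < {1,2,3,4} < {1,2,3,4,5} < {1,2,3,4,5,6} < {1,2,3,4,5,6,7} < {1,2,3,4,5,6,7,8} < {1,2,3,4,5,6,7,8,9}
Number of elements in the longest chain: 10


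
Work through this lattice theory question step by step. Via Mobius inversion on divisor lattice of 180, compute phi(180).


phi(n) = n * prod_{p|n} (1 - 1/p).
Prime divisors of 180: [2, 3, 5]
phi(180) = 180 * (1 - 1/2) * (1 - 1/3) * (1 - 1/5)
phi(180) = 48


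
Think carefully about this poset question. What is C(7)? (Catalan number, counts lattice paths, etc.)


C(n) = C(2n, n) / (n+1).
C(14, 7) = 3432
C(7) = 3432 / 8 = 429


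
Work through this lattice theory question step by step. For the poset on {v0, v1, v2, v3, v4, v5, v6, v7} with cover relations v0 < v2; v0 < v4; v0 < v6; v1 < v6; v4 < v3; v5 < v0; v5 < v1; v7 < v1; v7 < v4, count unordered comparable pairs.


A comparable pair {a,b} has a < b or b < a in the order.
Count unordered pairs where one element is strictly below the other.
Examples: {v0,v2}, {v0,v3}, {v0,v4}, {v0,v5}, ...
Total comparable pairs: 16


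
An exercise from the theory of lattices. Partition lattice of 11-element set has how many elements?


B(n) = number of set partitions of an n-element set.
B(n) satisfies the recurrence: B(n+1) = sum_k C(n,k)*B(k).
B(11) = 678570


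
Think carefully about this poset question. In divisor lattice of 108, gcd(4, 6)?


Meet=gcd.
gcd(4,6)=2


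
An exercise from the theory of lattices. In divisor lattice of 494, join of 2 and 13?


In a divisor lattice, join = lcm (least common multiple).
gcd(2,13) = 1
lcm(2,13) = 2*13/gcd = 26/1 = 26


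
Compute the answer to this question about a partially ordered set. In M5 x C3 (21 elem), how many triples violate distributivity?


Distributive law: a ^ (b v c) = (a ^ b) v (a ^ c).
Check all 21^3 = 9261 ordered triples (a,b,c).
  e.g. a=(a1,0), b=(a2,0), c=(a3,0): lhs=(a1,0) != rhs=(0,0)
  e.g. a=(a1,0), b=(a2,0), c=(a3,1): lhs=(a1,0) != rhs=(0,0)
Total violating triples: 1620


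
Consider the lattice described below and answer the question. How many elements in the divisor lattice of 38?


Divisors of 38: [1, 2, 19, 38]
Count: 4


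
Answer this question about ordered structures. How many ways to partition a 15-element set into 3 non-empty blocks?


S(n,k) = k*S(n-1,k) + S(n-1,k-1).
S(14,3) = 788970, S(14,2) = 8191
S(15,3) = 3*788970 + 8191 = 2366910 + 8191
S(15,3) = 2375101


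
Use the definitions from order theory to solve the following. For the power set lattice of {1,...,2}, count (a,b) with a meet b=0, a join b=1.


Complement pair (a,b): a meet b = bottom, a join b = top.
Here: A intersect B = {} and A union B = {1,...,2}.
Pairs found: ({},{1,2}), ({1},{2}), ({2},{1}), ({1,2},{})
Total ordered pairs: 4


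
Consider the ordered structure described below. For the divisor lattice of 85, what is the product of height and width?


Height = length of longest chain minus 1; width = size of largest antichain.
A maximum chain: 1 | 17 | 85  (height 2).
A maximum antichain: {5, 17}  (width 2).
Product = 2 * 2 = 4


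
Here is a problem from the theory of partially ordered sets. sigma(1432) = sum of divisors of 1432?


sigma(n) = sum of divisors.
Divisors of 1432: [1, 2, 4, 8, 179, 358, 716, 1432]
Sum = 2700


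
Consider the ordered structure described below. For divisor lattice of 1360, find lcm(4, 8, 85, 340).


In a divisor lattice, join = lcm (least common multiple).
Compute lcm iteratively: start with first element, then lcm(current, next).
Elements: [4, 8, 85, 340]
lcm(4,8) = 8
lcm(8,85) = 680
lcm(680,340) = 680
Final lcm = 680


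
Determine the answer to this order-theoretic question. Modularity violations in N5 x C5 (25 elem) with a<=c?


Modular law: if a <= c then a v (b ^ c) = (a v b) ^ c.
Check all triples (a,b,c) with a <= c among 25 elements.
  e.g. a=(a,0), b=(c,0), c=(b,0): lhs=(a,0) != rhs=(b,0)
  e.g. a=(a,0), b=(c,1), c=(b,0): lhs=(a,0) != rhs=(b,0)
Total violating triples: 75


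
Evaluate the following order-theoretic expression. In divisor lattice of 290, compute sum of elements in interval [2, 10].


Interval [2,10] in divisors of 290: [2, 10]
Sum = 12


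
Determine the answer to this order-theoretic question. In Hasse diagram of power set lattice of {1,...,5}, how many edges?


A cover relation a -< b holds when a < b with no c strictly between.
Cover relations:
  {} -< {1}
  {} -< {2}
  {} -< {3}
  {} -< {4}
  {} -< {5}
  {1} -< {1,2}
  {1} -< {1,3}
  {1} -< {1,4}
  ...72 more
Total: 80


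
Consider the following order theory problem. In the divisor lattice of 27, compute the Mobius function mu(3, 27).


In a divisor lattice, mu(a,b) = mu(b/a) where mu is the classical Mobius function.
b/a = 27/3 = 9
Prime factorization of 9: primes [3]
9 is not squarefree, so mu(9) = 0


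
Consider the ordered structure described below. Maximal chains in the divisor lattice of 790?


A maximal chain goes from the minimum element to a maximal element via cover relations.
Counting all min-to-max paths in the cover graph.
Total maximal chains: 6


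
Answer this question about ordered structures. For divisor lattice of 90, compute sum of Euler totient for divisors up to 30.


Divisors of 90 up to 30: [1, 2, 3, 5, 6, 9, 10, 15, 18, 30]
phi values: [1, 1, 2, 4, 2, 6, 4, 8, 6, 8]
Sum = 42


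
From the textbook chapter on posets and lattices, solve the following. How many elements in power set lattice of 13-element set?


Power set = 2^n.
2^13 = 8192


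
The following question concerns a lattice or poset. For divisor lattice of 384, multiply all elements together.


Divisors of 384: [1, 2, 3, 4, 6, 8, 12, 16, 24, 32, 48, 64, 96, 128, 192, 384]
Product = n^(d(n)/2) = 384^(16/2)
Product = 472769874482845188096


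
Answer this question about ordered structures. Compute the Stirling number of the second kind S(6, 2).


S(n,k) = k*S(n-1,k) + S(n-1,k-1).
S(5,2) = 15, S(5,1) = 1
S(6,2) = 2*15 + 1 = 30 + 1
S(6,2) = 31


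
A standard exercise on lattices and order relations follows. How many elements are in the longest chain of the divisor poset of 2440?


A chain is a totally ordered subset; we count the number of elements in a maximum chain.
Compute, for each element x, the size of the longest chain ending at x:
  1: 1
  2: 2
  5: 2
  61: 2
  4: 3
  8: 4
  ...
A maximum chain: 1 < 2 < 4 < 8 < 40 < 2440
Number of elements in the longest chain: 6


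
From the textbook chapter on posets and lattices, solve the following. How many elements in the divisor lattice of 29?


Divisors of 29: [1, 29]
Count: 2


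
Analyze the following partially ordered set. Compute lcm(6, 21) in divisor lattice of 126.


In a divisor lattice, join = lcm (least common multiple).
gcd(6,21) = 3
lcm(6,21) = 6*21/gcd = 126/3 = 42


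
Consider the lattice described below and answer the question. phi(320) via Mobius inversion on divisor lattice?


phi(n) = n * prod_{p|n} (1 - 1/p).
Prime divisors of 320: [2, 5]
phi(320) = 320 * (1 - 1/2) * (1 - 1/5)
phi(320) = 128


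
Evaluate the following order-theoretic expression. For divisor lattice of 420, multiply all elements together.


Divisors of 420: [1, 2, 3, 4, 5, 6, 7, 10, 12, 14, 15, 20, 21, 28, 30, 35, 42, 60, 70, 84, 105, 140, 210, 420]
Product = n^(d(n)/2) = 420^(24/2)
Product = 30129469486639681536000000000000


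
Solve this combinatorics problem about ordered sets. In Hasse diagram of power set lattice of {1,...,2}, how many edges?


A cover relation a -< b holds when a < b with no c strictly between.
Cover relations:
  {} -< {1}
  {} -< {2}
  {1} -< {1,2}
  {2} -< {1,2}
Total: 4


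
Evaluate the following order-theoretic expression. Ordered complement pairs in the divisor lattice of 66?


Complement pair (a,b): a meet b = bottom, a join b = top.
Here: gcd(a,b)=1 and lcm(a,b)=66, i.e. a*b=66 with a,b coprime.
Pairs found: (1,66), (2,33), (3,22), (6,11), ... (4 more)
Total ordered pairs: 8


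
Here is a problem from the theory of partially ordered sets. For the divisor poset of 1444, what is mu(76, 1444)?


In a divisor lattice, mu(a,b) = mu(b/a) where mu is the classical Mobius function.
b/a = 1444/76 = 19
Prime factorization of 19: primes [19]
19 is squarefree with 1 prime factor(s), so mu(19) = (-1)^1 = -1


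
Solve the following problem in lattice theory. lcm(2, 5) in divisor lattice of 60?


Join=lcm.
gcd(2,5)=1
lcm=10


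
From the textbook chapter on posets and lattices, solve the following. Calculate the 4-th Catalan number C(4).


C(n) = C(2n, n) / (n+1).
C(8, 4) = 70
C(4) = 70 / 5 = 14


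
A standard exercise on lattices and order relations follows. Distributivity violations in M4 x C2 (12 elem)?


Distributive law: a ^ (b v c) = (a ^ b) v (a ^ c).
Check all 12^3 = 1728 ordered triples (a,b,c).
  e.g. a=(a1,0), b=(a2,0), c=(a3,0): lhs=(a1,0) != rhs=(0,0)
  e.g. a=(a1,0), b=(a2,0), c=(a3,1): lhs=(a1,0) != rhs=(0,0)
Total violating triples: 192


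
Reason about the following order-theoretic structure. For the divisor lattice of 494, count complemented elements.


An element a is complemented if some b has a meet b = bottom, a join b = top.
a is complemented iff gcd(a, n/a)=1, i.e. a is a unitary divisor of 494.
Complemented elements: 1, 2, 13, 19, 26, 38, ... (2 more)
Count: 8


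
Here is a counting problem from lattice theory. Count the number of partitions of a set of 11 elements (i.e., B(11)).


B(n) = number of set partitions of an n-element set.
B(n) satisfies the recurrence: B(n+1) = sum_k C(n,k)*B(k).
B(11) = 678570


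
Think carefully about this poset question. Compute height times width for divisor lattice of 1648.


Height = length of longest chain minus 1; width = size of largest antichain.
A maximum chain: 1 | 103 | 206 | 412 | 824 | 1648  (height 5).
A maximum antichain: {2, 103}  (width 2).
Product = 5 * 2 = 10


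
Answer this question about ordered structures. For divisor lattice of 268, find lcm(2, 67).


In a divisor lattice, join = lcm (least common multiple).
Compute lcm iteratively: start with first element, then lcm(current, next).
Elements: [2, 67]
lcm(2,67) = 134
Final lcm = 134


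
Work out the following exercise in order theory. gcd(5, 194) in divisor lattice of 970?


Meet=gcd.
gcd(5,194)=1


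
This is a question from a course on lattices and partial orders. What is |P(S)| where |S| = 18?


Power set = 2^n.
2^18 = 262144


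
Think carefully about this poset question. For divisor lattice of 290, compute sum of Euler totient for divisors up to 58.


Divisors of 290 up to 58: [1, 2, 5, 10, 29, 58]
phi values: [1, 1, 4, 4, 28, 28]
Sum = 66


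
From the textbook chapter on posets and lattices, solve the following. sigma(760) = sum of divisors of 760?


sigma(n) = sum of divisors.
Divisors of 760: [1, 2, 4, 5, 8, 10, 19, 20, 38, 40, 76, 95, 152, 190, 380, 760]
Sum = 1800


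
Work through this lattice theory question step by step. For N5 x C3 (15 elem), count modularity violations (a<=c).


Modular law: if a <= c then a v (b ^ c) = (a v b) ^ c.
Check all triples (a,b,c) with a <= c among 15 elements.
  e.g. a=(a,0), b=(c,0), c=(b,0): lhs=(a,0) != rhs=(b,0)
  e.g. a=(a,0), b=(c,1), c=(b,0): lhs=(a,0) != rhs=(b,0)
Total violating triples: 18


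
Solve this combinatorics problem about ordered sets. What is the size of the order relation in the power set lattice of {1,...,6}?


The order relation is {(a,b) : a <= b}, reflexive so it includes (a,a).
Examples: ({},{}), ({},{1,2}), ({},{1,2,3}), ({},{1,2,3,4}), ({},{1,2,3,4,5}), ...
Total ordered pairs: 729


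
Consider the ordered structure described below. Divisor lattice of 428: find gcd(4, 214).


In a divisor lattice, meet = gcd (greatest common divisor).
By Euclidean algorithm or factoring: gcd(4,214) = 2


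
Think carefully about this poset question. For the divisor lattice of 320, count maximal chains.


A maximal chain goes from the minimum element to a maximal element via cover relations.
Counting all min-to-max paths in the cover graph.
Total maximal chains: 7


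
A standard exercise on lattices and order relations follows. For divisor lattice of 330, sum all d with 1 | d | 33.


Interval [1,33] in divisors of 330: [1, 3, 11, 33]
Sum = 48


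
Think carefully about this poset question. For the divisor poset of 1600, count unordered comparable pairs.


A comparable pair {a,b} has a < b or b < a in the order.
Count unordered pairs where one element is strictly below the other.
Examples: {1,2}, {1,4}, {1,5}, {1,8}, ...
Total comparable pairs: 147


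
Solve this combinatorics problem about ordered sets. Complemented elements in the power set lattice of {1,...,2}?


An element a is complemented if some b has a meet b = bottom, a join b = top.
every subset A has complement S\A, so all elements are complemented.
Complemented elements: {}, {1}, {2}, {1,2}
Count: 4


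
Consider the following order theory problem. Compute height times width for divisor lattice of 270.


Height = length of longest chain minus 1; width = size of largest antichain.
A maximum chain: 1 | 5 | 15 | 45 | 135 | 270  (height 5).
A maximum antichain: {6, 9, 10, 15}  (width 4).
Product = 5 * 4 = 20


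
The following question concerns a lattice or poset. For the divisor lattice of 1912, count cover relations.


A cover relation a -< b holds when a < b with no c strictly between.
Cover relations:
  1 -< 2
  1 -< 239
  2 -< 4
  2 -< 478
  4 -< 8
  4 -< 956
  8 -< 1912
  239 -< 478
  ...2 more
Total: 10


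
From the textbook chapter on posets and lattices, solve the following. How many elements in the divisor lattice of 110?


Divisors of 110: [1, 2, 5, 10, 11, 22, 55, 110]
Count: 8


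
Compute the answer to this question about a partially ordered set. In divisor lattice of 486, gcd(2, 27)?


Meet=gcd.
gcd(2,27)=1


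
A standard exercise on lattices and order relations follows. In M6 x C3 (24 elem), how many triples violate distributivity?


Distributive law: a ^ (b v c) = (a ^ b) v (a ^ c).
Check all 24^3 = 13824 ordered triples (a,b,c).
  e.g. a=(a1,0), b=(a2,0), c=(a3,0): lhs=(a1,0) != rhs=(0,0)
  e.g. a=(a1,0), b=(a2,0), c=(a3,1): lhs=(a1,0) != rhs=(0,0)
Total violating triples: 3240


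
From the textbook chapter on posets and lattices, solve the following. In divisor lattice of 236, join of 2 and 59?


In a divisor lattice, join = lcm (least common multiple).
gcd(2,59) = 1
lcm(2,59) = 2*59/gcd = 118/1 = 118


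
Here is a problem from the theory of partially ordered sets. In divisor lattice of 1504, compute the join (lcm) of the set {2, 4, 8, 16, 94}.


In a divisor lattice, join = lcm (least common multiple).
Compute lcm iteratively: start with first element, then lcm(current, next).
Elements: [2, 4, 8, 16, 94]
lcm(2,4) = 4
lcm(4,8) = 8
lcm(8,16) = 16
lcm(16,94) = 752
Final lcm = 752


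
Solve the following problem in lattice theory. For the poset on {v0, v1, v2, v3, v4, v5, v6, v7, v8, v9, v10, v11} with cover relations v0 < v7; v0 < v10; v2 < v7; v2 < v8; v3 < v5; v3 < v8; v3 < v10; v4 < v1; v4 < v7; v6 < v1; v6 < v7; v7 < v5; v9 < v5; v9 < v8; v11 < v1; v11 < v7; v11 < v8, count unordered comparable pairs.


A comparable pair {a,b} has a < b or b < a in the order.
Count unordered pairs where one element is strictly below the other.
Examples: {v0,v5}, {v0,v7}, {v0,v10}, {v1,v4}, ...
Total comparable pairs: 22


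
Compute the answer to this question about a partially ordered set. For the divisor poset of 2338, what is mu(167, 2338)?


In a divisor lattice, mu(a,b) = mu(b/a) where mu is the classical Mobius function.
b/a = 2338/167 = 14
Prime factorization of 14: primes [2, 7]
14 is squarefree with 2 prime factor(s), so mu(14) = (-1)^2 = 1


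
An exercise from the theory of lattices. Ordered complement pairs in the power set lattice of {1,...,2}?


Complement pair (a,b): a meet b = bottom, a join b = top.
Here: A intersect B = {} and A union B = {1,...,2}.
Pairs found: ({},{1,2}), ({1},{2}), ({2},{1}), ({1,2},{})
Total ordered pairs: 4


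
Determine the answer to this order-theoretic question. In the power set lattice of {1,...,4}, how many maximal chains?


A maximal chain goes from the minimum element to a maximal element via cover relations.
Counting all min-to-max paths in the cover graph.
Total maximal chains: 24


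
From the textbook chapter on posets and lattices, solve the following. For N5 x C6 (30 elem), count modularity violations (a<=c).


Modular law: if a <= c then a v (b ^ c) = (a v b) ^ c.
Check all triples (a,b,c) with a <= c among 30 elements.
  e.g. a=(a,0), b=(c,0), c=(b,0): lhs=(a,0) != rhs=(b,0)
  e.g. a=(a,0), b=(c,1), c=(b,0): lhs=(a,0) != rhs=(b,0)
Total violating triples: 126


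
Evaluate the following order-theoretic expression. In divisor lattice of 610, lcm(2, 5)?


Join=lcm.
gcd(2,5)=1
lcm=10


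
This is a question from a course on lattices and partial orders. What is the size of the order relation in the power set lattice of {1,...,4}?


The order relation is {(a,b) : a <= b}, reflexive so it includes (a,a).
Examples: ({},{}), ({},{1,2}), ({},{1,2,3}), ({},{1,2,3,4}), ({},{1,2,4}), ...
Total ordered pairs: 81


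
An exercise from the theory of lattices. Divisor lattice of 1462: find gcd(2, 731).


In a divisor lattice, meet = gcd (greatest common divisor).
By Euclidean algorithm or factoring: gcd(2,731) = 1


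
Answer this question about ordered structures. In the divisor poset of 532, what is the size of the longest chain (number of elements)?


A chain is a totally ordered subset; we count the number of elements in a maximum chain.
Compute, for each element x, the size of the longest chain ending at x:
  1: 1
  2: 2
  7: 2
  19: 2
  4: 3
  14: 3
  ...
A maximum chain: 1 < 2 < 4 < 28 < 532
Number of elements in the longest chain: 5


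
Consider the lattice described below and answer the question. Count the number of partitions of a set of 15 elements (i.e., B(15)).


B(n) = number of set partitions of an n-element set.
B(n) satisfies the recurrence: B(n+1) = sum_k C(n,k)*B(k).
B(15) = 1382958545


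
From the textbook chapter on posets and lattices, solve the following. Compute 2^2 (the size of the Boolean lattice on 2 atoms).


Power set = 2^n.
2^2 = 4


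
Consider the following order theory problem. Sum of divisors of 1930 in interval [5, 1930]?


Interval [5,1930] in divisors of 1930: [5, 10, 965, 1930]
Sum = 2910


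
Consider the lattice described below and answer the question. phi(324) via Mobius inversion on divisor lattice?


phi(n) = n * prod_{p|n} (1 - 1/p).
Prime divisors of 324: [2, 3]
phi(324) = 324 * (1 - 1/2) * (1 - 1/3)
phi(324) = 108


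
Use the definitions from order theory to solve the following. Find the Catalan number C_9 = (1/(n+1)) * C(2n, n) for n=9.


C(n) = C(2n, n) / (n+1).
C(18, 9) = 48620
C(9) = 48620 / 10 = 4862


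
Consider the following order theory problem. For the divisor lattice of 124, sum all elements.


sigma(n) = sum of divisors.
Divisors of 124: [1, 2, 4, 31, 62, 124]
Sum = 224


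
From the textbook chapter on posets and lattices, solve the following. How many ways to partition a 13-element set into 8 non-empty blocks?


S(n,k) = k*S(n-1,k) + S(n-1,k-1).
S(12,8) = 159027, S(12,7) = 627396
S(13,8) = 8*159027 + 627396 = 1272216 + 627396
S(13,8) = 1899612


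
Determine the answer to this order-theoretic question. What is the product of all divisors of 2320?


Divisors of 2320: [1, 2, 4, 5, 8, 10, 16, 20, 29, 40, 58, 80, 116, 145, 232, 290, 464, 580, 1160, 2320]
Product = n^(d(n)/2) = 2320^(20/2)
Product = 4517309520537513613066240000000000


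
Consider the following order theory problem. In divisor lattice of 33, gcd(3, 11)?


Meet=gcd.
gcd(3,11)=1


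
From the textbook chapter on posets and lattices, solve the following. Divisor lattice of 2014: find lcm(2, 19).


In a divisor lattice, join = lcm (least common multiple).
gcd(2,19) = 1
lcm(2,19) = 2*19/gcd = 38/1 = 38


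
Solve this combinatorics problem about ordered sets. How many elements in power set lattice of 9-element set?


Power set = 2^n.
2^9 = 512


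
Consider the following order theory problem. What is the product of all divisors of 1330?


Divisors of 1330: [1, 2, 5, 7, 10, 14, 19, 35, 38, 70, 95, 133, 190, 266, 665, 1330]
Product = n^(d(n)/2) = 1330^(16/2)
Product = 9790686120231984100000000


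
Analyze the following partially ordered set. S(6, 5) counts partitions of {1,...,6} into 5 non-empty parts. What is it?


S(n,k) = k*S(n-1,k) + S(n-1,k-1).
S(5,5) = 1, S(5,4) = 10
S(6,5) = 5*1 + 10 = 5 + 10
S(6,5) = 15


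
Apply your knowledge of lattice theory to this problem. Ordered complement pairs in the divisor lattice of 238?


Complement pair (a,b): a meet b = bottom, a join b = top.
Here: gcd(a,b)=1 and lcm(a,b)=238, i.e. a*b=238 with a,b coprime.
Pairs found: (1,238), (2,119), (7,34), (14,17), ... (4 more)
Total ordered pairs: 8


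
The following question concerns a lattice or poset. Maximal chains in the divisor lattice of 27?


A maximal chain goes from the minimum element to a maximal element via cover relations.
Counting all min-to-max paths in the cover graph.
Total maximal chains: 1


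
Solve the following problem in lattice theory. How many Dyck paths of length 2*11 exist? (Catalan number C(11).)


C(n) = C(2n, n) / (n+1).
C(22, 11) = 705432
C(11) = 705432 / 12 = 58786


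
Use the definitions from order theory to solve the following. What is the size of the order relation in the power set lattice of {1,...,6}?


The order relation is {(a,b) : a <= b}, reflexive so it includes (a,a).
Examples: ({},{}), ({},{1,2}), ({},{1,2,3}), ({},{1,2,3,4}), ({},{1,2,3,4,5}), ...
Total ordered pairs: 729


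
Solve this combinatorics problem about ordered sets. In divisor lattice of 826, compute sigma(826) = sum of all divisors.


sigma(n) = sum of divisors.
Divisors of 826: [1, 2, 7, 14, 59, 118, 413, 826]
Sum = 1440


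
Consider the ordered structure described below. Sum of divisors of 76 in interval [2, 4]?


Interval [2,4] in divisors of 76: [2, 4]
Sum = 6


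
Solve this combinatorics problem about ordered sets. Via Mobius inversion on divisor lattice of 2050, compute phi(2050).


phi(n) = n * prod_{p|n} (1 - 1/p).
Prime divisors of 2050: [2, 5, 41]
phi(2050) = 2050 * (1 - 1/2) * (1 - 1/5) * (1 - 1/41)
phi(2050) = 800


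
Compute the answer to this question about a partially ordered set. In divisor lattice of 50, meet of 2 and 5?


In a divisor lattice, meet = gcd (greatest common divisor).
By Euclidean algorithm or factoring: gcd(2,5) = 1


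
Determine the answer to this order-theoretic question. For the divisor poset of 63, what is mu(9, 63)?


In a divisor lattice, mu(a,b) = mu(b/a) where mu is the classical Mobius function.
b/a = 63/9 = 7
Prime factorization of 7: primes [7]
7 is squarefree with 1 prime factor(s), so mu(7) = (-1)^1 = -1


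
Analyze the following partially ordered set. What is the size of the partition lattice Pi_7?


B(n) = number of set partitions of an n-element set.
B(n) satisfies the recurrence: B(n+1) = sum_k C(n,k)*B(k).
B(7) = 877


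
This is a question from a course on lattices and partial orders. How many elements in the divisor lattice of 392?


Divisors of 392: [1, 2, 4, 7, 8, 14, 28, 49, 56, 98, 196, 392]
Count: 12
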